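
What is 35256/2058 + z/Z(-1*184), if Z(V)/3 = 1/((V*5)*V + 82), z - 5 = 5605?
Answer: 108630486296/343 ≈ 3.1671e+8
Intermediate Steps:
z = 5610 (z = 5 + 5605 = 5610)
Z(V) = 3/(82 + 5*V²) (Z(V) = 3/((V*5)*V + 82) = 3/((5*V)*V + 82) = 3/(5*V² + 82) = 3/(82 + 5*V²))
35256/2058 + z/Z(-1*184) = 35256/2058 + 5610/((3/(82 + 5*(-1*184)²))) = 35256*(1/2058) + 5610/((3/(82 + 5*(-184)²))) = 5876/343 + 5610/((3/(82 + 5*33856))) = 5876/343 + 5610/((3/(82 + 169280))) = 5876/343 + 5610/((3/169362)) = 5876/343 + 5610/((3*(1/169362))) = 5876/343 + 5610/(1/56454) = 5876/343 + 5610*56454 = 5876/343 + 316706940 = 108630486296/343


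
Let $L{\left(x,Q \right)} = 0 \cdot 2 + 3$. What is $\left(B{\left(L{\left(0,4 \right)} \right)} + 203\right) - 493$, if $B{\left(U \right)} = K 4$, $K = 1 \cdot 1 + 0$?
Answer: $-286$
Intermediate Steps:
$K = 1$ ($K = 1 + 0 = 1$)
$L{\left(x,Q \right)} = 3$ ($L{\left(x,Q \right)} = 0 + 3 = 3$)
$B{\left(U \right)} = 4$ ($B{\left(U \right)} = 1 \cdot 4 = 4$)
$\left(B{\left(L{\left(0,4 \right)} \right)} + 203\right) - 493 = \left(4 + 203\right) - 493 = 207 - 493 = -286$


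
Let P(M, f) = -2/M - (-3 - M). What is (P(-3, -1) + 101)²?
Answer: 93025/9 ≈ 10336.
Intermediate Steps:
P(M, f) = 3 + M - 2/M (P(M, f) = -2/M + (3 + M) = 3 + M - 2/M)
(P(-3, -1) + 101)² = ((3 - 3 - 2/(-3)) + 101)² = ((3 - 3 - 2*(-⅓)) + 101)² = ((3 - 3 + ⅔) + 101)² = (⅔ + 101)² = (305/3)² = 93025/9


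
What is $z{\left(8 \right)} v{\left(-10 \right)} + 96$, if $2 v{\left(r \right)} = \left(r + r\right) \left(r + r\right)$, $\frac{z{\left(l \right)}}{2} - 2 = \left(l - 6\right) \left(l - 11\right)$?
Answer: $-1504$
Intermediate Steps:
$z{\left(l \right)} = 4 + 2 \left(-11 + l\right) \left(-6 + l\right)$ ($z{\left(l \right)} = 4 + 2 \left(l - 6\right) \left(l - 11\right) = 4 + 2 \left(-6 + l\right) \left(-11 + l\right) = 4 + 2 \left(-11 + l\right) \left(-6 + l\right)$)
$v{\left(r \right)} = 2 r^{2}$ ($v{\left(r \right)} = \frac{\left(r + r\right) \left(r + r\right)}{2} = \frac{2 r 2 r}{2} = \frac{4 r^{2}}{2} = 2 r^{2}$)
$z{\left(8 \right)} v{\left(-10 \right)} + 96 = \left(136 - 272 + 2 \cdot 8^{2}\right) 2 \left(-10\right)^{2} + 96 = \left(136 - 272 + 2 \cdot 64\right) 2 \cdot 100 + 96 = \left(136 - 272 + 128\right) 200 + 96 = \left(-8\right) 200 + 96 = -1600 + 96 = -1504$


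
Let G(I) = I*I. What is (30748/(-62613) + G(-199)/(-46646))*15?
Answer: -19569043105/973548666 ≈ -20.101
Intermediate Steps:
G(I) = I²
(30748/(-62613) + G(-199)/(-46646))*15 = (30748/(-62613) + (-199)²/(-46646))*15 = (30748*(-1/62613) + 39601*(-1/46646))*15 = (-30748/62613 - 39601/46646)*15 = -3913808621/2920645998*15 = -19569043105/973548666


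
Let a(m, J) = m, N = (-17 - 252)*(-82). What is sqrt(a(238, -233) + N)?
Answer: 2*sqrt(5574) ≈ 149.32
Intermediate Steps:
N = 22058 (N = -269*(-82) = 22058)
sqrt(a(238, -233) + N) = sqrt(238 + 22058) = sqrt(22296) = 2*sqrt(5574)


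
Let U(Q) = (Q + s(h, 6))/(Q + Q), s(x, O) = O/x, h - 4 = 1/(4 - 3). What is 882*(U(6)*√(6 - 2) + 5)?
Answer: 27342/5 ≈ 5468.4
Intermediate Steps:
h = 5 (h = 4 + 1/(4 - 3) = 4 + 1/1 = 4 + 1 = 5)
U(Q) = (6/5 + Q)/(2*Q) (U(Q) = (Q + 6/5)/(Q + Q) = (Q + 6*(⅕))/((2*Q)) = (Q + 6/5)*(1/(2*Q)) = (6/5 + Q)*(1/(2*Q)) = (6/5 + Q)/(2*Q))
882*(U(6)*√(6 - 2) + 5) = 882*(((⅒)*(6 + 5*6)/6)*√(6 - 2) + 5) = 882*(((⅒)*(⅙)*(6 + 30))*√4 + 5) = 882*(((⅒)*(⅙)*36)*2 + 5) = 882*((⅗)*2 + 5) = 882*(6/5 + 5) = 882*(31/5) = 27342/5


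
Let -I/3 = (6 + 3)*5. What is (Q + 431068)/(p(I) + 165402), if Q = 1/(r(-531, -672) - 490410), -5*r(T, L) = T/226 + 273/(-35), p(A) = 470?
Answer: 85314670221247/32828498007288 ≈ 2.5988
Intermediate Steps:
I = -135 (I = -3*(6 + 3)*5 = -27*5 = -3*45 = -135)
r(T, L) = 39/25 - T/1130 (r(T, L) = -(T/226 + 273/(-35))/5 = -(T*(1/226) + 273*(-1/35))/5 = -(T/226 - 39/5)/5 = -(-39/5 + T/226)/5 = 39/25 - T/1130)
Q = -5650/2770805031 (Q = 1/((39/25 - 1/1130*(-531)) - 490410) = 1/((39/25 + 531/1130) - 490410) = 1/(11469/5650 - 490410) = 1/(-2770805031/5650) = -5650/2770805031 ≈ -2.0391e-6)
(Q + 431068)/(p(I) + 165402) = (-5650/2770805031 + 431068)/(470 + 165402) = (1194405383097458/2770805031)/165872 = (1194405383097458/2770805031)*(1/165872) = 85314670221247/32828498007288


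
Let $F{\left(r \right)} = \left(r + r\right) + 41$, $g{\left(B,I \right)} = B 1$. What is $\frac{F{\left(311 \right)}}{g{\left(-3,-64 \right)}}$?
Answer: $-221$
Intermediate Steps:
$g{\left(B,I \right)} = B$
$F{\left(r \right)} = 41 + 2 r$ ($F{\left(r \right)} = 2 r + 41 = 41 + 2 r$)
$\frac{F{\left(311 \right)}}{g{\left(-3,-64 \right)}} = \frac{41 + 2 \cdot 311}{-3} = \left(41 + 622\right) \left(- \frac{1}{3}\right) = 663 \left(- \frac{1}{3}\right) = -221$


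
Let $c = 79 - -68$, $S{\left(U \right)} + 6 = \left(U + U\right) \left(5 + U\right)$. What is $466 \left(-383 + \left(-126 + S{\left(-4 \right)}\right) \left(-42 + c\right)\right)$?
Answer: $-7028678$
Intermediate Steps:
$S{\left(U \right)} = -6 + 2 U \left(5 + U\right)$ ($S{\left(U \right)} = -6 + \left(U + U\right) \left(5 + U\right) = -6 + 2 U \left(5 + U\right)$)
$c = 147$ ($c = 79 + 68 = 147$)
$466 \left(-383 + \left(-126 + S{\left(-4 \right)}\right) \left(-42 + c\right)\right) = 466 \left(-383 + \left(-126 + \left(-6 + 2 \left(-4\right)^{2} + 10 \left(-4\right)\right)\right) \left(-42 + 147\right)\right) = 466 \left(-383 + \left(-126 - 14\right) 105\right) = 466 \left(-383 - 14700\right) = 466 \left(-15083\right) = -7028678$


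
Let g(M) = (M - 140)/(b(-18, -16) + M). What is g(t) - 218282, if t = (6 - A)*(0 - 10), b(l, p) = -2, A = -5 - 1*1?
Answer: -13315072/61 ≈ -2.1828e+5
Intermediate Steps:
A = -6 (A = -5 - 1 = -6)
t = -120 (t = (6 - 1*(-6))*(0 - 10) = (6 + 6)*(-10) = 12*(-10) = -120)
g(M) = (-140 + M)/(-2 + M) (g(M) = (M - 140)/(-2 + M) = (-140 + M)/(-2 + M))
g(t) - 218282 = (-140 - 120)/(-2 - 120) - 218282 = -260/(-122) - 218282 = -1/122*(-260) - 218282 = 130/61 - 218282 = -13315072/61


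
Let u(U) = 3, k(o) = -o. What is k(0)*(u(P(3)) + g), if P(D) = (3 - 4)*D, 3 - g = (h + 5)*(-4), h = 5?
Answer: 0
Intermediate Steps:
g = 43 (g = 3 - (5 + 5)*(-4) = 3 - 10*(-4) = 3 - 1*(-40) = 3 + 40 = 43)
P(D) = -D
k(0)*(u(P(3)) + g) = (-1*0)*(3 + 43) = 0*46 = 0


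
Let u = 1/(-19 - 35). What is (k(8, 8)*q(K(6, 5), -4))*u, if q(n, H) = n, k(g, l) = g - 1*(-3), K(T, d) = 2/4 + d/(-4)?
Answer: 11/72 ≈ 0.15278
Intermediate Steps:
K(T, d) = 1/2 - d/4 (K(T, d) = 2*(1/4) + d*(-1/4) = 1/2 - d/4)
k(g, l) = 3 + g (k(g, l) = g + 3 = 3 + g)
u = -1/54 (u = 1/(-54) = -1/54 ≈ -0.018519)
(k(8, 8)*q(K(6, 5), -4))*u = ((3 + 8)*(1/2 - 1/4*5))*(-1/54) = (11*(1/2 - 5/4))*(-1/54) = (11*(-3/4))*(-1/54) = -33/4*(-1/54) = 11/72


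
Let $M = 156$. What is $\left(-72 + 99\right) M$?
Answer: $4212$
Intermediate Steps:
$\left(-72 + 99\right) M = \left(-72 + 99\right) 156 = 27 \cdot 156 = 4212$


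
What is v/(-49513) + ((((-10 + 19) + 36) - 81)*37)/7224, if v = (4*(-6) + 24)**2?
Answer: -111/602 ≈ -0.18439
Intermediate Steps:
v = 0 (v = (-24 + 24)**2 = 0**2 = 0)
v/(-49513) + ((((-10 + 19) + 36) - 81)*37)/7224 = 0/(-49513) + ((((-10 + 19) + 36) - 81)*37)/7224 = 0*(-1/49513) + (((9 + 36) - 81)*37)*(1/7224) = 0 + ((45 - 81)*37)*(1/7224) = 0 - 36*37*(1/7224) = 0 - 1332*1/7224 = 0 - 111/602 = -111/602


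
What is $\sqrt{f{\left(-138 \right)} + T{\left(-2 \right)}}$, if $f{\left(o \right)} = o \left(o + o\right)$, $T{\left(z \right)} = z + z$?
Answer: $2 \sqrt{9521} \approx 195.15$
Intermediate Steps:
$T{\left(z \right)} = 2 z$
$f{\left(o \right)} = 2 o^{2}$ ($f{\left(o \right)} = o 2 o = 2 o^{2}$)
$\sqrt{f{\left(-138 \right)} + T{\left(-2 \right)}} = \sqrt{2 \left(-138\right)^{2} + 2 \left(-2\right)} = \sqrt{2 \cdot 19044 - 4} = \sqrt{38088 - 4} = \sqrt{38084} = 2 \sqrt{9521}$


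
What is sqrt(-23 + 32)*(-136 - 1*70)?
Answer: -618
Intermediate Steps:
sqrt(-23 + 32)*(-136 - 1*70) = sqrt(9)*(-136 - 70) = 3*(-206) = -618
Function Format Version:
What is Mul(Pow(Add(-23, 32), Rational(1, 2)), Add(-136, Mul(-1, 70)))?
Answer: -618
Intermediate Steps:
Mul(Pow(Add(-23, 32), Rational(1, 2)), Add(-136, Mul(-1, 70))) = Mul(Pow(9, Rational(1, 2)), Add(-136, -70)) = Mul(3, -206) = -618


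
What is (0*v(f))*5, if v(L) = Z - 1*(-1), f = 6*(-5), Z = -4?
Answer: 0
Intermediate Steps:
f = -30
v(L) = -3 (v(L) = -4 - 1*(-1) = -4 + 1 = -3)
(0*v(f))*5 = (0*(-3))*5 = 0*5 = 0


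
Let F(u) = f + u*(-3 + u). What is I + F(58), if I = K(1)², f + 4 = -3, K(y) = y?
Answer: 3184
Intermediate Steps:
f = -7 (f = -4 - 3 = -7)
I = 1 (I = 1² = 1)
F(u) = -7 + u*(-3 + u)
I + F(58) = 1 + (-7 + 58² - 3*58) = 1 + (-7 + 3364 - 174) = 1 + 3183 = 3184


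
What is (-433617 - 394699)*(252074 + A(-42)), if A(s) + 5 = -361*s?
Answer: -221351712996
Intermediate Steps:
A(s) = -5 - 361*s
(-433617 - 394699)*(252074 + A(-42)) = (-433617 - 394699)*(252074 + (-5 - 361*(-42))) = -828316*(252074 + (-5 + 15162)) = -828316*(252074 + 15157) = -828316*267231 = -221351712996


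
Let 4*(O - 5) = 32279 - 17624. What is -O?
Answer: -14675/4 ≈ -3668.8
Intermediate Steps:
O = 14675/4 (O = 5 + (32279 - 17624)/4 = 5 + (1/4)*14655 = 5 + 14655/4 = 14675/4 ≈ 3668.8)
-O = -1*14675/4 = -14675/4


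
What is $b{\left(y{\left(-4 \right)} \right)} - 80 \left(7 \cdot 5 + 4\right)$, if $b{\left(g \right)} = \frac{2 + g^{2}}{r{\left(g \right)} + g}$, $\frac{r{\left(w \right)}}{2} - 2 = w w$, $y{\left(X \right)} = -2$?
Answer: $- \frac{15597}{5} \approx -3119.4$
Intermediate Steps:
$r{\left(w \right)} = 4 + 2 w^{2}$ ($r{\left(w \right)} = 4 + 2 w w = 4 + 2 w^{2}$)
$b{\left(g \right)} = \frac{2 + g^{2}}{4 + g + 2 g^{2}}$ ($b{\left(g \right)} = \frac{2 + g^{2}}{\left(4 + 2 g^{2}\right) + g} = \frac{2 + g^{2}}{4 + g + 2 g^{2}}$)
$b{\left(y{\left(-4 \right)} \right)} - 80 \left(7 \cdot 5 + 4\right) = \frac{2 + \left(-2\right)^{2}}{4 - 2 + 2 \left(-2\right)^{2}} - 80 \left(7 \cdot 5 + 4\right) = \frac{2 + 4}{4 - 2 + 2 \cdot 4} - 80 \left(35 + 4\right) = \frac{1}{4 - 2 + 8} \cdot 6 - 3120 = \frac{1}{10} \cdot 6 - 3120 = \frac{3}{5} - 3120 = - \frac{15597}{5}$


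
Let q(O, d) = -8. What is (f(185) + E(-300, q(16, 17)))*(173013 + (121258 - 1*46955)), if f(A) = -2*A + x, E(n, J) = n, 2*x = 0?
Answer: -165701720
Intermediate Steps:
x = 0 (x = (½)*0 = 0)
f(A) = -2*A (f(A) = -2*A + 0 = -2*A)
(f(185) + E(-300, q(16, 17)))*(173013 + (121258 - 1*46955)) = (-2*185 - 300)*(173013 + (121258 - 1*46955)) = (-370 - 300)*(173013 + (121258 - 46955)) = -670*(173013 + 74303) = -670*247316 = -165701720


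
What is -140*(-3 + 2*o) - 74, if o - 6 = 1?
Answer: -1614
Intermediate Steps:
o = 7 (o = 6 + 1 = 7)
-140*(-3 + 2*o) - 74 = -140*(-3 + 2*7) - 74 = -140*(-3 + 14) - 74 = -140*11 - 74 = -1540 - 74 = -1614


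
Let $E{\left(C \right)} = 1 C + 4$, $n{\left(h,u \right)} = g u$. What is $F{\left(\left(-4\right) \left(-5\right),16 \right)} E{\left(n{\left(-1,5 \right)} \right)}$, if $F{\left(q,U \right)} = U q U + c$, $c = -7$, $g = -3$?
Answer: $-56243$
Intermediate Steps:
$n{\left(h,u \right)} = - 3 u$
$F{\left(q,U \right)} = -7 + q U^{2}$ ($F{\left(q,U \right)} = U q U - 7 = q U^{2} - 7 = -7 + q U^{2}$)
$E{\left(C \right)} = 4 + C$ ($E{\left(C \right)} = C + 4 = 4 + C$)
$F{\left(\left(-4\right) \left(-5\right),16 \right)} E{\left(n{\left(-1,5 \right)} \right)} = \left(-7 + \left(-4\right) \left(-5\right) 16^{2}\right) \left(4 - 15\right) = \left(-7 + 20 \cdot 256\right) \left(4 - 15\right) = \left(-7 + 5120\right) \left(-11\right) = 5113 \left(-11\right) = -56243$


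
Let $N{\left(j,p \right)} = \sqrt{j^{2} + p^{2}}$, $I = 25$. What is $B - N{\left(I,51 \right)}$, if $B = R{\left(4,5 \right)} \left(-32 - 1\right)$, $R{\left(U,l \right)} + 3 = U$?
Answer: $-33 - \sqrt{3226} \approx -89.798$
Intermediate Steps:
$R{\left(U,l \right)} = -3 + U$
$B = -33$ ($B = \left(-3 + 4\right) \left(-32 - 1\right) = 1 \left(-33\right) = -33$)
$B - N{\left(I,51 \right)} = -33 - \sqrt{25^{2} + 51^{2}} = -33 - \sqrt{625 + 2601} = -33 - \sqrt{3226}$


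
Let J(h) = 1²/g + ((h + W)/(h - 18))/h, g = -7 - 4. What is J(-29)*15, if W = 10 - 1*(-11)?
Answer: -21765/14993 ≈ -1.4517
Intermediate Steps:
W = 21 (W = 10 + 11 = 21)
g = -11
J(h) = -1/11 + (21 + h)/(h*(-18 + h)) (J(h) = 1²/(-11) + ((h + 21)/(h - 18))/h = 1*(-1/11) + ((21 + h)/(-18 + h))/h = -1/11 + ((21 + h)/(-18 + h))/h = -1/11 + (21 + h)/(h*(-18 + h)))
J(-29)*15 = ((1/11)*(231 - 1*(-29)² + 29*(-29))/(-29*(-18 - 29)))*15 = ((1/11)*(-1/29)*(231 - 1*841 - 841)/(-47))*15 = ((1/11)*(-1/29)*(-1/47)*(231 - 841 - 841))*15 = ((1/11)*(-1/29)*(-1/47)*(-1451))*15 = -1451/14993*15 = -21765/14993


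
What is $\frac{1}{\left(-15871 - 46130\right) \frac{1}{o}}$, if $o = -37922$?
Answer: $\frac{37922}{62001} \approx 0.61164$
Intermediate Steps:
$\frac{1}{\left(-15871 - 46130\right) \frac{1}{o}} = \frac{1}{\left(-15871 - 46130\right) \frac{1}{-37922}} = \frac{1}{\left(-62001\right) \left(- \frac{1}{37922}\right)} = \frac{1}{\frac{62001}{37922}} = \frac{37922}{62001}$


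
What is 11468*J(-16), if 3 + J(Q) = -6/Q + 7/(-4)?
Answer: -100345/2 ≈ -50173.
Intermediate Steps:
J(Q) = -19/4 - 6/Q (J(Q) = -3 + (-6/Q + 7/(-4)) = -3 + (-6/Q + 7*(-1/4)) = -3 + (-6/Q - 7/4) = -3 + (-7/4 - 6/Q) = -19/4 - 6/Q)
11468*J(-16) = 11468*(-19/4 - 6/(-16)) = 11468*(-19/4 - 6*(-1/16)) = 11468*(-19/4 + 3/8) = 11468*(-35/8) = -100345/2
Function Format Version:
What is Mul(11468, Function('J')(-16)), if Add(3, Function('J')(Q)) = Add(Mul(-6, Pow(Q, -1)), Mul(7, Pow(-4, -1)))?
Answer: Rational(-100345, 2) ≈ -50173.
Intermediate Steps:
Function('J')(Q) = Add(Rational(-19, 4), Mul(-6, Pow(Q, -1))) (Function('J')(Q) = Add(-3, Add(Mul(-6, Pow(Q, -1)), Mul(7, Pow(-4, -1)))) = Add(-3, Add(Mul(-6, Pow(Q, -1)), Mul(7, Rational(-1, 4)))) = Add(-3, Add(Mul(-6, Pow(Q, -1)), Rational(-7, 4))) = Add(-3, Add(Rational(-7, 4), Mul(-6, Pow(Q, -1)))) = Add(Rational(-19, 4), Mul(-6, Pow(Q, -1))))
Mul(11468, Function('J')(-16)) = Mul(11468, Add(Rational(-19, 4), Mul(-6, Pow(-16, -1)))) = Mul(11468, Add(Rational(-19, 4), Mul(-6, Rational(-1, 16)))) = Mul(11468, Add(Rational(-19, 4), Rational(3, 8))) = Mul(11468, Rational(-35, 8)) = Rational(-100345, 2)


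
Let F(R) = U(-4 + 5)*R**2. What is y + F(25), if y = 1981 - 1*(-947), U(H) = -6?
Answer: -822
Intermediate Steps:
y = 2928 (y = 1981 + 947 = 2928)
F(R) = -6*R**2
y + F(25) = 2928 - 6*25**2 = 2928 - 6*625 = 2928 - 3750 = -822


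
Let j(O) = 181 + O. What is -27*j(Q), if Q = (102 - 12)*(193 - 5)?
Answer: -461727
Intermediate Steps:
Q = 16920 (Q = 90*188 = 16920)
-27*j(Q) = -27*(181 + 16920) = -27*17101 = -461727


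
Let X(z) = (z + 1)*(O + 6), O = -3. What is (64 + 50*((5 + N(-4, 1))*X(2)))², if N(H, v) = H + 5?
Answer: 7639696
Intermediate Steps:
N(H, v) = 5 + H
X(z) = 3 + 3*z (X(z) = (z + 1)*(-3 + 6) = (1 + z)*3 = 3 + 3*z)
(64 + 50*((5 + N(-4, 1))*X(2)))² = (64 + 50*((5 + (5 - 4))*(3 + 3*2)))² = (64 + 50*((5 + 1)*(3 + 6)))² = (64 + 50*(6*9))² = (64 + 50*54)² = (64 + 2700)² = 2764² = 7639696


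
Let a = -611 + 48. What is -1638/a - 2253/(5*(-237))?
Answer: 1069823/222385 ≈ 4.8107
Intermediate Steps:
a = -563
-1638/a - 2253/(5*(-237)) = -1638/(-563) - 2253/(5*(-237)) = -1638*(-1/563) - 2253/(-1185) = 1638/563 - 2253*(-1/1185) = 1638/563 + 751/395 = 1069823/222385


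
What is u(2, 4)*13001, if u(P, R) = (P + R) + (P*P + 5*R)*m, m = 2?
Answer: 702054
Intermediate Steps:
u(P, R) = P + 2*P**2 + 11*R (u(P, R) = (P + R) + (P*P + 5*R)*2 = (P + R) + (P**2 + 5*R)*2 = (P + R) + (2*P**2 + 10*R) = P + 2*P**2 + 11*R)
u(2, 4)*13001 = (2 + 2*2**2 + 11*4)*13001 = (2 + 2*4 + 44)*13001 = (2 + 8 + 44)*13001 = 54*13001 = 702054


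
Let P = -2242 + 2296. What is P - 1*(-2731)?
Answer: 2785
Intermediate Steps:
P = 54
P - 1*(-2731) = 54 - 1*(-2731) = 54 + 2731 = 2785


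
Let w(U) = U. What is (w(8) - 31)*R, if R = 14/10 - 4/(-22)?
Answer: -2001/55 ≈ -36.382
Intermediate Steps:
R = 87/55 (R = 14*(⅒) - 4*(-1/22) = 7/5 + 2/11 = 87/55 ≈ 1.5818)
(w(8) - 31)*R = (8 - 31)*(87/55) = -23*87/55 = -2001/55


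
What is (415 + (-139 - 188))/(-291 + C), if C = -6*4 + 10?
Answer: -88/305 ≈ -0.28852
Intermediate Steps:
C = -14 (C = -24 + 10 = -14)
(415 + (-139 - 188))/(-291 + C) = (415 + (-139 - 188))/(-291 - 14) = (415 - 327)/(-305) = 88*(-1/305) = -88/305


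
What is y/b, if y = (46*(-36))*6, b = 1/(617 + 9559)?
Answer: -101108736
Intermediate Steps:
b = 1/10176 ≈ 9.8270e-5
y = -9936 (y = -1656*6 = -9936)
y/b = -9936/1/10176 = -9936*10176 = -101108736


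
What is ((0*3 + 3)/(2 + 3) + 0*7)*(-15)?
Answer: -9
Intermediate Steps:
((0*3 + 3)/(2 + 3) + 0*7)*(-15) = ((0 + 3)/5 + 0)*(-15) = (3*(1/5) + 0)*(-15) = (3/5 + 0)*(-15) = (3/5)*(-15) = -9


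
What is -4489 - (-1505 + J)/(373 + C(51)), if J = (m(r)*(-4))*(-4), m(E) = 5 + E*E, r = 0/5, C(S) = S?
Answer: -1901911/424 ≈ -4485.6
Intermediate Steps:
r = 0 (r = 0*(1/5) = 0)
m(E) = 5 + E**2
J = 80 (J = ((5 + 0**2)*(-4))*(-4) = ((5 + 0)*(-4))*(-4) = (5*(-4))*(-4) = -20*(-4) = 80)
-4489 - (-1505 + J)/(373 + C(51)) = -4489 - (-1505 + 80)/(373 + 51) = -4489 - (-1425)/424 = -4489 - 1*(-1425/424) = -4489 + 1425/424 = -1901911/424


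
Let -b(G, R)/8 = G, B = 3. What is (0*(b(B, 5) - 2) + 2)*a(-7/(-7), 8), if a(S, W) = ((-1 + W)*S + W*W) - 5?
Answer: 132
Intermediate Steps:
b(G, R) = -8*G
a(S, W) = -5 + W² + S*(-1 + W) (a(S, W) = (S*(-1 + W) + W²) - 5 = (W² + S*(-1 + W)) - 5 = -5 + W² + S*(-1 + W))
(0*(b(B, 5) - 2) + 2)*a(-7/(-7), 8) = (0*(-8*3 - 2) + 2)*(-5 + 8² - (-7)/(-7) - 7/(-7)*8) = (0*(-24 - 2) + 2)*(-5 + 64 - (-7)*(-1)/7 - 7*(-⅐)*8) = (0*(-26) + 2)*(-5 + 64 - 1*1 + 1*8) = (0 + 2)*(-5 + 64 - 1 + 8) = 2*66 = 132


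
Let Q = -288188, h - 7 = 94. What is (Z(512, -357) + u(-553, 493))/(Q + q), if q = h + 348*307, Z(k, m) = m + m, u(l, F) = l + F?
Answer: 86/20139 ≈ 0.0042703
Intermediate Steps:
h = 101 (h = 7 + 94 = 101)
u(l, F) = F + l
Z(k, m) = 2*m
q = 106937 (q = 101 + 348*307 = 101 + 106836 = 106937)
(Z(512, -357) + u(-553, 493))/(Q + q) = (2*(-357) + (493 - 553))/(-288188 + 106937) = (-714 - 60)/(-181251) = -774*(-1/181251) = 86/20139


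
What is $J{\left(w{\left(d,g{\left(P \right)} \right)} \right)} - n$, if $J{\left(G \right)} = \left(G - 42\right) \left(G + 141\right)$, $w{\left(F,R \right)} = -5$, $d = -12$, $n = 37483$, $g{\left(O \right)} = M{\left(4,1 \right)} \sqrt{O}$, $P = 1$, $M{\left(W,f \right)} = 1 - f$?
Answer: $-43875$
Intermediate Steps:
$g{\left(O \right)} = 0$ ($g{\left(O \right)} = \left(1 - 1\right) \sqrt{O} = 0 \sqrt{O} = 0$)
$J{\left(G \right)} = \left(-42 + G\right) \left(141 + G\right)$
$J{\left(w{\left(d,g{\left(P \right)} \right)} \right)} - n = \left(-5922 + \left(-5\right)^{2} + 99 \left(-5\right)\right) - 37483 = \left(-5922 + 25 - 495\right) - 37483 = -6392 - 37483 = -43875$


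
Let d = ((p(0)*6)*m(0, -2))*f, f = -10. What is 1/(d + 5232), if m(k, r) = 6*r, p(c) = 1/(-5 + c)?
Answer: 1/5088 ≈ 0.00019654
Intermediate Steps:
d = -144 (d = ((6/(-5 + 0))*(6*(-2)))*(-10) = ((6/(-5))*(-12))*(-10) = (-⅕*6*(-12))*(-10) = -6/5*(-12)*(-10) = (72/5)*(-10) = -144)
1/(d + 5232) = 1/(-144 + 5232) = 1/5088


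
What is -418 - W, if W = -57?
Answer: -361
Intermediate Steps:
-418 - W = -418 - 1*(-57) = -418 + 57 = -361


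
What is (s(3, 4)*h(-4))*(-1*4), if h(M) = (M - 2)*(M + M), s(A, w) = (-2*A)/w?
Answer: 288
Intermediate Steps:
s(A, w) = -2*A/w
h(M) = 2*M*(-2 + M) (h(M) = (-2 + M)*(2*M) = 2*M*(-2 + M))
(s(3, 4)*h(-4))*(-1*4) = ((-2*3/4)*(2*(-4)*(-2 - 4)))*(-1*4) = ((-2*3*¼)*(2*(-4)*(-6)))*(-4) = -3/2*48*(-4) = -72*(-4) = 288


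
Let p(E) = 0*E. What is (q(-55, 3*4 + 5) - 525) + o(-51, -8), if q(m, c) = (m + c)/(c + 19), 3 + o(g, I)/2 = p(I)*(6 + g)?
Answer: -9577/18 ≈ -532.06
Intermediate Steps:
p(E) = 0
o(g, I) = -6 (o(g, I) = -6 + 2*(0*(6 + g)) = -6 + 2*0 = -6 + 0 = -6)
q(m, c) = (c + m)/(19 + c)
(q(-55, 3*4 + 5) - 525) + o(-51, -8) = (((3*4 + 5) - 55)/(19 + (3*4 + 5)) - 525) - 6 = (((12 + 5) - 55)/(19 + (12 + 5)) - 525) - 6 = ((17 - 55)/(19 + 17) - 525) - 6 = (-38/36 - 525) - 6 = ((1/36)*(-38) - 525) - 6 = (-19/18 - 525) - 6 = -9469/18 - 6 = -9577/18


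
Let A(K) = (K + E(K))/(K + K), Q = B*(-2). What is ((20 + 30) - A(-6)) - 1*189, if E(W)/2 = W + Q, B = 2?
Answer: -847/6 ≈ -141.17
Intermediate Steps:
Q = -4 (Q = 2*(-2) = -4)
E(W) = -8 + 2*W (E(W) = 2*(W - 4) = 2*(-4 + W) = -8 + 2*W)
A(K) = (-8 + 3*K)/(2*K) (A(K) = (K + (-8 + 2*K))/(K + K) = (-8 + 3*K)/((2*K)) = (-8 + 3*K)*(1/(2*K)) = (-8 + 3*K)/(2*K))
((20 + 30) - A(-6)) - 1*189 = ((20 + 30) - (3/2 - 4/(-6))) - 1*189 = (50 - (3/2 - 4*(-1/6))) - 189 = (50 - (3/2 + 2/3)) - 189 = (50 - 1*13/6) - 189 = (50 - 13/6) - 189 = 287/6 - 189 = -847/6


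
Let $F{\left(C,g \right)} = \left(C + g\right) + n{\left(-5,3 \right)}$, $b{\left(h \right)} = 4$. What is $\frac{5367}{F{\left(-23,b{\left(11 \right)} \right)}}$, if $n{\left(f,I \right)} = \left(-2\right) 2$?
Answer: $- \frac{5367}{23} \approx -233.35$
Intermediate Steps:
$n{\left(f,I \right)} = -4$
$F{\left(C,g \right)} = -4 + C + g$ ($F{\left(C,g \right)} = \left(C + g\right) - 4 = -4 + C + g$)
$\frac{5367}{F{\left(-23,b{\left(11 \right)} \right)}} = \frac{5367}{-4 - 23 + 4} = \frac{5367}{-23} = 5367 \left(- \frac{1}{23}\right) = - \frac{5367}{23}$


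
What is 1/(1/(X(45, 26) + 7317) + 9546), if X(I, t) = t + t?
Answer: 7369/70344475 ≈ 0.00010476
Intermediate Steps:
X(I, t) = 2*t
1/(1/(X(45, 26) + 7317) + 9546) = 1/(1/(2*26 + 7317) + 9546) = 1/(1/(52 + 7317) + 9546) = 1/(1/7369 + 9546) = 1/(70344475/7369) = 7369/70344475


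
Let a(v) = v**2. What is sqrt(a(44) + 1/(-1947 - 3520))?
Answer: sqrt(57863334837)/5467 ≈ 44.000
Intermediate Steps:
sqrt(a(44) + 1/(-1947 - 3520)) = sqrt(44**2 + 1/(-1947 - 3520)) = sqrt(1936 + 1/(-5467)) = sqrt(1936 - 1/5467) = sqrt(10584111/5467) = sqrt(57863334837)/5467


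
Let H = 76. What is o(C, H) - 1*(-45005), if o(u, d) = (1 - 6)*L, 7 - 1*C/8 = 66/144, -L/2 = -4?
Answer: 44965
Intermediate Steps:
L = 8 (L = -2*(-4) = 8)
C = 157/3 (C = 56 - 528/144 = 56 - 8*11/24 = 56 - 11/3 = 157/3 ≈ 52.333)
o(u, d) = -40 (o(u, d) = (1 - 6)*8 = -5*8 = -40)
o(C, H) - 1*(-45005) = -40 - 1*(-45005) = -40 + 45005 = 44965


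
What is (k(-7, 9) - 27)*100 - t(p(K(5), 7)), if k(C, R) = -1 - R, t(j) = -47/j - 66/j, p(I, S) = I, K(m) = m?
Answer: -18387/5 ≈ -3677.4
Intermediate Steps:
t(j) = -113/j
(k(-7, 9) - 27)*100 - t(p(K(5), 7)) = ((-1 - 1*9) - 27)*100 - (-113)/5 = ((-1 - 9) - 27)*100 - (-113)/5 = (-10 - 27)*100 - 1*(-113/5) = -37*100 + 113/5 = -3700 + 113/5 = -18387/5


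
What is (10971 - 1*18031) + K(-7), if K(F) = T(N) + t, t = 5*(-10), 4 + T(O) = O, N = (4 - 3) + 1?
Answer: -7112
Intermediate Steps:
N = 2 (N = 1 + 1 = 2)
T(O) = -4 + O
t = -50
K(F) = -52 (K(F) = (-4 + 2) - 50 = -2 - 50 = -52)
(10971 - 1*18031) + K(-7) = (10971 - 1*18031) - 52 = (10971 - 18031) - 52 = -7060 - 52 = -7112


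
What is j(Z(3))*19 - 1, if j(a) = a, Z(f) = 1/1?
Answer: 18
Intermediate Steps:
Z(f) = 1
j(Z(3))*19 - 1 = 1*19 - 1 = 19 - 1 = 18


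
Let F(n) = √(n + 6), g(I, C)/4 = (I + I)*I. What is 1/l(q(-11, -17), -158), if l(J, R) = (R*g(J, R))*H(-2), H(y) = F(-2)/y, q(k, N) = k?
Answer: 1/152944 ≈ 6.5383e-6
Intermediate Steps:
g(I, C) = 8*I² (g(I, C) = 4*((I + I)*I) = 4*((2*I)*I) = 4*(2*I²) = 8*I²)
F(n) = √(6 + n)
H(y) = 2/y (H(y) = √(6 - 2)/y = √4/y = 2/y)
l(J, R) = -8*R*J² (l(J, R) = (R*(8*J²))*(2/(-2)) = (8*R*J²)*(2*(-½)) = (8*R*J²)*(-1) = -8*R*J²)
1/l(q(-11, -17), -158) = 1/(-8*(-158)*(-11)²) = 1/(-8*(-158)*121) = 1/152944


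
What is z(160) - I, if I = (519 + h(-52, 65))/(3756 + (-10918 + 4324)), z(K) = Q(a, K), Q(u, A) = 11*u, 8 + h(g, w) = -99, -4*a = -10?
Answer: 78457/2838 ≈ 27.645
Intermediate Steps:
a = 5/2 (a = -¼*(-10) = 5/2 ≈ 2.5000)
h(g, w) = -107 (h(g, w) = -8 - 99 = -107)
z(K) = 55/2 (z(K) = 11*(5/2) = 55/2)
I = -206/1419 (I = (519 - 107)/(3756 + (-10918 + 4324)) = 412/(3756 - 6594) = 412/(-2838) = 412*(-1/2838) = -206/1419 ≈ -0.14517)
z(160) - I = 55/2 - 1*(-206/1419) = 55/2 + 206/1419 = 78457/2838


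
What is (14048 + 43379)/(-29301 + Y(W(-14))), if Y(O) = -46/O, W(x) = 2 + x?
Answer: -344562/175783 ≈ -1.9602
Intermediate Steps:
(14048 + 43379)/(-29301 + Y(W(-14))) = (14048 + 43379)/(-29301 - 46/(2 - 14)) = 57427/(-29301 - 46/(-12)) = 57427/(-29301 - 46*(-1/12)) = 57427/(-29301 + 23/6) = 57427/(-175783/6) = 57427*(-6/175783) = -344562/175783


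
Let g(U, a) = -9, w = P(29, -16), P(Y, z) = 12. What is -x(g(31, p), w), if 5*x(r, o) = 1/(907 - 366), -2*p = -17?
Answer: -1/2705 ≈ -0.00036969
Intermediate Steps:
p = 17/2 (p = -1/2*(-17) = 17/2 ≈ 8.5000)
w = 12
x(r, o) = 1/2705 (x(r, o) = 1/(5*(907 - 366)) = (1/5)/541 = (1/5)*(1/541) = 1/2705)
-x(g(31, p), w) = -1*1/2705 = -1/2705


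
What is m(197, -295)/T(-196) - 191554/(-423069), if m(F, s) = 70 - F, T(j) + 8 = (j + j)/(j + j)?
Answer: 55070641/2961483 ≈ 18.596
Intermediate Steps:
T(j) = -7 (T(j) = -8 + (j + j)/(j + j) = -8 + (2*j)/((2*j)) = -8 + (2*j)*(1/(2*j)) = -8 + 1 = -7)
m(197, -295)/T(-196) - 191554/(-423069) = (70 - 1*197)/(-7) - 191554/(-423069) = (70 - 197)*(-⅐) - 191554*(-1/423069) = -127*(-⅐) + 191554/423069 = 127/7 + 191554/423069 = 55070641/2961483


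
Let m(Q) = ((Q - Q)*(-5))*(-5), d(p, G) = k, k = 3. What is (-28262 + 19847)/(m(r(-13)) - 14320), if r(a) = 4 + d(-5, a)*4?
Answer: 1683/2864 ≈ 0.58764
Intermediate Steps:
d(p, G) = 3
r(a) = 16 (r(a) = 4 + 3*4 = 4 + 12 = 16)
m(Q) = 0 (m(Q) = (0*(-5))*(-5) = 0*(-5) = 0)
(-28262 + 19847)/(m(r(-13)) - 14320) = (-28262 + 19847)/(0 - 14320) = -8415/(-14320) = -8415*(-1/14320) = 1683/2864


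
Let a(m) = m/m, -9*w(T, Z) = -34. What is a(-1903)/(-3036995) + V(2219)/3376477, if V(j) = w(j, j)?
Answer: 5605349/7099161069195 ≈ 7.8958e-7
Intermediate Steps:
w(T, Z) = 34/9 (w(T, Z) = -⅑*(-34) = 34/9)
a(m) = 1
V(j) = 34/9
a(-1903)/(-3036995) + V(2219)/3376477 = 1/(-3036995) + (34/9)/3376477 = 1*(-1/3036995) + (34/9)*(1/3376477) = -1/3036995 + 34/30388293 = 5605349/7099161069195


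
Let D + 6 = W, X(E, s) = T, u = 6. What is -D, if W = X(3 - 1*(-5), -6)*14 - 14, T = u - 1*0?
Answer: -64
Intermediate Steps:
T = 6 (T = 6 - 1*0 = 6 + 0 = 6)
X(E, s) = 6
W = 70 (W = 6*14 - 14 = 84 - 14 = 70)
D = 64 (D = -6 + 70 = 64)
-D = -1*64 = -64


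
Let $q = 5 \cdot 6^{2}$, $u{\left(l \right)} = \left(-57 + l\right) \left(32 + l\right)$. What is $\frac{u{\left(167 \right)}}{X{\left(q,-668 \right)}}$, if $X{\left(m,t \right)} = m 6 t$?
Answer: $- \frac{2189}{72144} \approx -0.030342$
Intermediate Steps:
$q = 180$ ($q = 5 \cdot 36 = 180$)
$X{\left(m,t \right)} = 6 m t$
$\frac{u{\left(167 \right)}}{X{\left(q,-668 \right)}} = \frac{-1824 + 167^{2} - 4175}{6 \cdot 180 \left(-668\right)} = \frac{-1824 + 27889 - 4175}{-721440} = 21890 \left(- \frac{1}{721440}\right) = - \frac{2189}{72144}$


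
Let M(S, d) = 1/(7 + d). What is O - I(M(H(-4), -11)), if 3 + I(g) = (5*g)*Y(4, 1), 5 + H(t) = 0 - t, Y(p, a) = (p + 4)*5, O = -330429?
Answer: -330376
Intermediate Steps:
Y(p, a) = 20 + 5*p (Y(p, a) = (4 + p)*5 = 20 + 5*p)
H(t) = -5 - t (H(t) = -5 + (0 - t) = -5 - t)
I(g) = -3 + 200*g (I(g) = -3 + (5*g)*(20 + 5*4) = -3 + (5*g)*(20 + 20) = -3 + (5*g)*40 = -3 + 200*g)
O - I(M(H(-4), -11)) = -330429 - (-3 + 200/(7 - 11)) = -330429 - (-3 + 200/(-4)) = -330429 - (-3 + 200*(-¼)) = -330429 - (-3 - 50) = -330429 - 1*(-53) = -330429 + 53 = -330376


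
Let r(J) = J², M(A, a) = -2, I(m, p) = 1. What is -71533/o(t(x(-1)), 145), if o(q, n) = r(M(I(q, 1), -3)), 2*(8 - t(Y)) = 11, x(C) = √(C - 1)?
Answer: -71533/4 ≈ -17883.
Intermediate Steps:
x(C) = √(-1 + C)
t(Y) = 5/2 (t(Y) = 8 - ½*11 = 8 - 11/2 = 5/2)
o(q, n) = 4 (o(q, n) = (-2)² = 4)
-71533/o(t(x(-1)), 145) = -71533/4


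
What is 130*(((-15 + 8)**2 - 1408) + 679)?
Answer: -88400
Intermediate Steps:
130*(((-15 + 8)**2 - 1408) + 679) = 130*(((-7)**2 - 1408) + 679) = 130*((49 - 1408) + 679) = 130*(-1359 + 679) = 130*(-680) = -88400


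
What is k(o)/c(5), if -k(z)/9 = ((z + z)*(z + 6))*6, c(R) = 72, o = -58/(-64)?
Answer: -19227/2048 ≈ -9.3882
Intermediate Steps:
o = 29/32 (o = -58*(-1/64) = 29/32 ≈ 0.90625)
k(z) = -108*z*(6 + z) (k(z) = -9*(z + z)*(z + 6)*6 = -9*(2*z)*(6 + z)*6 = -9*2*z*(6 + z)*6 = -108*z*(6 + z))
k(o)/c(5) = -108*29/32*(6 + 29/32)/72 = -108*29/32*221/32*(1/72) = -173043/256*1/72 = -19227/2048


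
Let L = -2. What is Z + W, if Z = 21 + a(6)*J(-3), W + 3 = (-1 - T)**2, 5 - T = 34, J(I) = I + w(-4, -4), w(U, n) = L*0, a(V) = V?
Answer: 784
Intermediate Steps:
w(U, n) = 0 (w(U, n) = -2*0 = 0)
J(I) = I (J(I) = I + 0 = I)
T = -29 (T = 5 - 1*34 = 5 - 34 = -29)
W = 781 (W = -3 + (-1 - 1*(-29))**2 = -3 + (-1 + 29)**2 = -3 + 28**2 = -3 + 784 = 781)
Z = 3 (Z = 21 + 6*(-3) = 21 - 18 = 3)
Z + W = 3 + 781 = 784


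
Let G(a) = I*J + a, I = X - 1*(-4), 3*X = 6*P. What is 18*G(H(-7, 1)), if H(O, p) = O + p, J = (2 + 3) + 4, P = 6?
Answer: 2484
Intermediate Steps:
X = 12 (X = (6*6)/3 = (⅓)*36 = 12)
J = 9 (J = 5 + 4 = 9)
I = 16 (I = 12 - 1*(-4) = 12 + 4 = 16)
G(a) = 144 + a (G(a) = 16*9 + a = 144 + a)
18*G(H(-7, 1)) = 18*(144 + (-7 + 1)) = 18*(144 - 6) = 18*138 = 2484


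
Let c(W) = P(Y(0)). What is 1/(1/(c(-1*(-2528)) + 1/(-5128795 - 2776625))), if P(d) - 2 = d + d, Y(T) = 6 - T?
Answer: 110675879/7905420 ≈ 14.000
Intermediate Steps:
P(d) = 2 + 2*d (P(d) = 2 + (d + d) = 2 + 2*d)
c(W) = 14 (c(W) = 2 + 2*(6 - 1*0) = 2 + 2*(6 + 0) = 2 + 2*6 = 2 + 12 = 14)
1/(1/(c(-1*(-2528)) + 1/(-5128795 - 2776625))) = 1/(1/(14 + 1/(-5128795 - 2776625))) = 1/(1/(14 + 1/(-7905420))) = 1/(1/(14 - 1/7905420)) = 1/(1/(110675879/7905420)) = 1/(7905420/110675879) = 110675879/7905420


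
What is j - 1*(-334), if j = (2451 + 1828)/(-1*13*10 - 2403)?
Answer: 841743/2533 ≈ 332.31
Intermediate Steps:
j = -4279/2533 (j = 4279/(-13*10 - 2403) = 4279/(-130 - 2403) = 4279/(-2533) = 4279*(-1/2533) = -4279/2533 ≈ -1.6893)
j - 1*(-334) = -4279/2533 - 1*(-334) = -4279/2533 + 334 = 841743/2533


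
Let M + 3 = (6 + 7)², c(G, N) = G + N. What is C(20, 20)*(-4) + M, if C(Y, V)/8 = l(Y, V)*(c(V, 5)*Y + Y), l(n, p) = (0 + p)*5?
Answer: -1663834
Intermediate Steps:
l(n, p) = 5*p (l(n, p) = p*5 = 5*p)
C(Y, V) = 40*V*(Y + Y*(5 + V)) (C(Y, V) = 8*((5*V)*((V + 5)*Y + Y)) = 8*((5*V)*((5 + V)*Y + Y)) = 8*((5*V)*(Y*(5 + V) + Y)) = 8*((5*V)*(Y + Y*(5 + V))) = 8*(5*V*(Y + Y*(5 + V))) = 40*V*(Y + Y*(5 + V)))
M = 166 (M = -3 + (6 + 7)² = -3 + 13² = -3 + 169 = 166)
C(20, 20)*(-4) + M = (40*20*20*(6 + 20))*(-4) + 166 = (40*20*20*26)*(-4) + 166 = 416000*(-4) + 166 = -1664000 + 166 = -1663834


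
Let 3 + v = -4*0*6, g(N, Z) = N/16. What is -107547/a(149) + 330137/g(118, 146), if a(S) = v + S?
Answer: 379254743/8614 ≈ 44028.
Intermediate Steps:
g(N, Z) = N/16 (g(N, Z) = N*(1/16) = N/16)
v = -3 (v = -3 - 4*0*6 = -3 + 0*6 = -3 + 0 = -3)
a(S) = -3 + S
-107547/a(149) + 330137/g(118, 146) = -107547/(-3 + 149) + 330137/(((1/16)*118)) = -107547/146 + 330137/(59/8) = -107547*1/146 + 330137*(8/59) = -107547/146 + 2641096/59 = 379254743/8614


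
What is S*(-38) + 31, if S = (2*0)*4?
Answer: 31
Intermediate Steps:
S = 0 (S = 0*4 = 0)
S*(-38) + 31 = 0*(-38) + 31 = 0 + 31 = 31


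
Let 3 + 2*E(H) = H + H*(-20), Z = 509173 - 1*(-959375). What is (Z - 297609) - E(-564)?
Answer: 2331165/2 ≈ 1.1656e+6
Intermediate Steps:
Z = 1468548 (Z = 509173 + 959375 = 1468548)
E(H) = -3/2 - 19*H/2 (E(H) = -3/2 + (H + H*(-20))/2 = -3/2 + (H - 20*H)/2 = -3/2 + (-19*H)/2 = -3/2 - 19*H/2)
(Z - 297609) - E(-564) = (1468548 - 297609) - (-3/2 - 19/2*(-564)) = 1170939 - (-3/2 + 5358) = 1170939 - 1*10713/2 = 1170939 - 10713/2 = 2331165/2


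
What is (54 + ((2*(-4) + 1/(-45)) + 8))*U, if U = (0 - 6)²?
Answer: 9716/5 ≈ 1943.2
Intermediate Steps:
U = 36 (U = (-6)² = 36)
(54 + ((2*(-4) + 1/(-45)) + 8))*U = (54 + ((2*(-4) + 1/(-45)) + 8))*36 = (54 + ((-8 - 1/45) + 8))*36 = (54 + (-361/45 + 8))*36 = (54 - 1/45)*36 = (2429/45)*36 = 9716/5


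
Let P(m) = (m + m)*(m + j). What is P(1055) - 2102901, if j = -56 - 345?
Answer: -722961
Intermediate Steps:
j = -401
P(m) = 2*m*(-401 + m) (P(m) = (m + m)*(m - 401) = (2*m)*(-401 + m) = 2*m*(-401 + m))
P(1055) - 2102901 = 2*1055*(-401 + 1055) - 2102901 = 2*1055*654 - 2102901 = 1379940 - 2102901 = -722961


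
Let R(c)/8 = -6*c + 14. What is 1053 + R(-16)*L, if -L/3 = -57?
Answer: 151533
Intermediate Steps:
L = 171 (L = -3*(-57) = 171)
R(c) = 112 - 48*c (R(c) = 8*(-6*c + 14) = 8*(14 - 6*c) = 112 - 48*c)
1053 + R(-16)*L = 1053 + (112 - 48*(-16))*171 = 1053 + (112 + 768)*171 = 1053 + 880*171 = 1053 + 150480 = 151533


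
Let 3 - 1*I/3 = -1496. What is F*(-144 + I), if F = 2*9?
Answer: 78354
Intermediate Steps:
I = 4497 (I = 9 - 3*(-1496) = 9 + 4488 = 4497)
F = 18
F*(-144 + I) = 18*(-144 + 4497) = 18*4353 = 78354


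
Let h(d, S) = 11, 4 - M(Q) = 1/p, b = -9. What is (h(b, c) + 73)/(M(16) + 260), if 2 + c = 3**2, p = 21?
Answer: 1764/5543 ≈ 0.31824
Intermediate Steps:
c = 7 (c = -2 + 3**2 = -2 + 9 = 7)
M(Q) = 83/21 (M(Q) = 4 - 1/21 = 83/21)
(h(b, c) + 73)/(M(16) + 260) = (11 + 73)/(83/21 + 260) = 84/(5543/21) = 84*(21/5543) = 1764/5543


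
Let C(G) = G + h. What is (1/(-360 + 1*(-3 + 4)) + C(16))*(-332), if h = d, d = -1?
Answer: -1787488/359 ≈ -4979.1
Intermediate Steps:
h = -1
C(G) = -1 + G (C(G) = G - 1 = -1 + G)
(1/(-360 + 1*(-3 + 4)) + C(16))*(-332) = (1/(-360 + 1*(-3 + 4)) + (-1 + 16))*(-332) = (1/(-360 + 1*1) + 15)*(-332) = (1/(-360 + 1) + 15)*(-332) = (1/(-359) + 15)*(-332) = (-1/359 + 15)*(-332) = (5384/359)*(-332) = -1787488/359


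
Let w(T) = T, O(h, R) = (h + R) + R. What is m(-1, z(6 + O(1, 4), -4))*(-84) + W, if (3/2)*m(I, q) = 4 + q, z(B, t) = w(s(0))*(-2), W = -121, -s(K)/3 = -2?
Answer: 327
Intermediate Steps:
s(K) = 6 (s(K) = -3*(-2) = 6)
O(h, R) = h + 2*R (O(h, R) = (R + h) + R = h + 2*R)
z(B, t) = -12 (z(B, t) = 6*(-2) = -12)
m(I, q) = 8/3 + 2*q/3 (m(I, q) = 2*(4 + q)/3 = 8/3 + 2*q/3)
m(-1, z(6 + O(1, 4), -4))*(-84) + W = (8/3 + (⅔)*(-12))*(-84) - 121 = (8/3 - 8)*(-84) - 121 = -16/3*(-84) - 121 = 448 - 121 = 327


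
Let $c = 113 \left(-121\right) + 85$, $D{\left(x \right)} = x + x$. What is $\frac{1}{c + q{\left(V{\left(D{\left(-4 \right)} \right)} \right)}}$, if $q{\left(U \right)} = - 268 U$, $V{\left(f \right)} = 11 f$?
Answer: $\frac{1}{9996} \approx 0.00010004$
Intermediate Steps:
$D{\left(x \right)} = 2 x$
$c = -13588$ ($c = -13673 + 85 = -13588$)
$\frac{1}{c + q{\left(V{\left(D{\left(-4 \right)} \right)} \right)}} = \frac{1}{-13588 - 268 \cdot 11 \cdot 2 \left(-4\right)} = \frac{1}{-13588 - 268 \cdot 11 \left(-8\right)} = \frac{1}{-13588 - -23584} = \frac{1}{-13588 + 23584} = \frac{1}{9996}$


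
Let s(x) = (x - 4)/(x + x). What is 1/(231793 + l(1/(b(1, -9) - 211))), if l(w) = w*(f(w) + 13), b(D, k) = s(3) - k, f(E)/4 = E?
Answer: 1471369/341052940147 ≈ 4.3142e-6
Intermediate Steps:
f(E) = 4*E
s(x) = (-4 + x)/(2*x) (s(x) = (-4 + x)/((2*x)) = (-4 + x)*(1/(2*x)) = (-4 + x)/(2*x))
b(D, k) = -⅙ - k (b(D, k) = (½)*(-4 + 3)/3 - k = (½)*(⅓)*(-1) - k = -⅙ - k)
l(w) = w*(13 + 4*w) (l(w) = w*(4*w + 13) = w*(13 + 4*w))
1/(231793 + l(1/(b(1, -9) - 211))) = 1/(231793 + (13 + 4/((-⅙ - 1*(-9)) - 211))/((-⅙ - 1*(-9)) - 211)) = 1/(231793 + (13 + 4/((-⅙ + 9) - 211))/((-⅙ + 9) - 211)) = 1/(231793 + (13 + 4/(53/6 - 211))/(53/6 - 211)) = 1/(231793 + (13 + 4/(-1213/6))/(-1213/6)) = 1/(231793 - 6*(13 + 4*(-6/1213))/1213) = 1/(231793 - 6*(13 - 24/1213)/1213) = 1/(231793 - 6/1213*15745/1213) = 1/(231793 - 94470/1471369) = 1/(341052940147/1471369) = 1471369/341052940147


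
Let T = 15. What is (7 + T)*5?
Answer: 110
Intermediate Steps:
(7 + T)*5 = (7 + 15)*5 = 22*5 = 110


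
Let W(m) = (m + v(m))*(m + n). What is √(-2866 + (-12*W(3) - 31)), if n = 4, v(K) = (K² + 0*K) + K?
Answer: I*√4157 ≈ 64.475*I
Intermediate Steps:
v(K) = K + K² (v(K) = (K² + 0) + K = K² + K = K + K²)
W(m) = (4 + m)*(m + m*(1 + m)) (W(m) = (m + m*(1 + m))*(m + 4) = (m + m*(1 + m))*(4 + m) = (4 + m)*(m + m*(1 + m)))
√(-2866 + (-12*W(3) - 31)) = √(-2866 + (-36*(8 + 3² + 6*3) - 31)) = √(-2866 + (-36*(8 + 9 + 18) - 31)) = √(-2866 + (-36*35 - 31)) = √(-2866 + (-12*105 - 31)) = √(-2866 + (-1260 - 31)) = √(-2866 - 1291) = √(-4157) = I*√4157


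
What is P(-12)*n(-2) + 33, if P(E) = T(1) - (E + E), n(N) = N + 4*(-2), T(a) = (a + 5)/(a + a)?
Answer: -237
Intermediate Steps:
T(a) = (5 + a)/(2*a) (T(a) = (5 + a)/((2*a)) = (5 + a)*(1/(2*a)) = (5 + a)/(2*a))
n(N) = -8 + N (n(N) = N - 8 = -8 + N)
P(E) = 3 - 2*E (P(E) = (½)*(5 + 1)/1 - (E + E) = (½)*1*6 - 2*E = 3 - 2*E)
P(-12)*n(-2) + 33 = (3 - 2*(-12))*(-8 - 2) + 33 = (3 + 24)*(-10) + 33 = 27*(-10) + 33 = -270 + 33 = -237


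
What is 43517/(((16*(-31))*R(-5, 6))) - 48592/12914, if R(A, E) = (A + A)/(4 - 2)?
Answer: 220735189/16013360 ≈ 13.784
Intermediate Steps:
R(A, E) = A (R(A, E) = (2*A)/2 = (2*A)*(1/2) = A)
43517/(((16*(-31))*R(-5, 6))) - 48592/12914 = 43517/(((16*(-31))*(-5))) - 48592/12914 = 43517/((-496*(-5))) - 48592*1/12914 = 43517/2480 - 24296/6457 = 220735189/16013360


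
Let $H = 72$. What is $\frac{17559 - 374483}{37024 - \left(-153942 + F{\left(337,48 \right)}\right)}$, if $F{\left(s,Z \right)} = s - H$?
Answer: $- \frac{356924}{190701} \approx -1.8716$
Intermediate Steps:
$F{\left(s,Z \right)} = -72 + s$ ($F{\left(s,Z \right)} = s - 72 = -72 + s$)
$\frac{17559 - 374483}{37024 - \left(-153942 + F{\left(337,48 \right)}\right)} = \frac{17559 - 374483}{37024 + \left(153942 - \left(-72 + 337\right)\right)} = - \frac{356924}{37024 + \left(153942 - 265\right)} = - \frac{356924}{37024 + 153677} = - \frac{356924}{190701}$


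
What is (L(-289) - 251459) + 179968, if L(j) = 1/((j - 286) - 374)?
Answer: -67844960/949 ≈ -71491.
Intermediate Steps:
L(j) = 1/(-660 + j) (L(j) = 1/((-286 + j) - 374) = 1/(-660 + j))
(L(-289) - 251459) + 179968 = (1/(-660 - 289) - 251459) + 179968 = (1/(-949) - 251459) + 179968 = (-1/949 - 251459) + 179968 = -238634592/949 + 179968 = -67844960/949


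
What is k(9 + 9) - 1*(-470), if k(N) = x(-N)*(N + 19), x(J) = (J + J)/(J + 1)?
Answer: 9322/17 ≈ 548.35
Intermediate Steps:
x(J) = 2*J/(1 + J) (x(J) = (2*J)/(1 + J) = 2*J/(1 + J))
k(N) = -2*N*(19 + N)/(1 - N) (k(N) = (2*(-N)/(1 - N))*(N + 19) = (-2*N/(1 - N))*(19 + N) = -2*N*(19 + N)/(1 - N))
k(9 + 9) - 1*(-470) = 2*(9 + 9)*(19 + (9 + 9))/(-1 + (9 + 9)) - 1*(-470) = 2*18*(19 + 18)/(-1 + 18) + 470 = 2*18*37/17 + 470 = 2*18*(1/17)*37 + 470 = 1332/17 + 470 = 9322/17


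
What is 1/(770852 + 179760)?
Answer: 1/950612 ≈ 1.0520e-6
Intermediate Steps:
1/(770852 + 179760) = 1/950612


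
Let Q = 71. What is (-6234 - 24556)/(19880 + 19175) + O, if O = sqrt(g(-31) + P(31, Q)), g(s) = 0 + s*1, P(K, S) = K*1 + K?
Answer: -6158/7811 + sqrt(31) ≈ 4.7794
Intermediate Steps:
P(K, S) = 2*K (P(K, S) = K + K = 2*K)
g(s) = s (g(s) = 0 + s = s)
O = sqrt(31) (O = sqrt(-31 + 2*31) = sqrt(-31 + 62) = sqrt(31) ≈ 5.5678)
(-6234 - 24556)/(19880 + 19175) + O = (-6234 - 24556)/(19880 + 19175) + sqrt(31) = -30790/39055 + sqrt(31) = -30790*1/39055 + sqrt(31) = -6158/7811 + sqrt(31)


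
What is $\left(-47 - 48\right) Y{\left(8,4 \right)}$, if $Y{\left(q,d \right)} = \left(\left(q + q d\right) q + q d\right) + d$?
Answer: $-33820$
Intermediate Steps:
$Y{\left(q,d \right)} = d + d q + q \left(q + d q\right)$ ($Y{\left(q,d \right)} = \left(\left(q + d q\right) q + d q\right) + d = \left(q \left(q + d q\right) + d q\right) + d = \left(d q + q \left(q + d q\right)\right) + d = d + d q + q \left(q + d q\right)$)
$\left(-47 - 48\right) Y{\left(8,4 \right)} = \left(-47 - 48\right) \left(4 + 8^{2} + 4 \cdot 8 + 4 \cdot 8^{2}\right) = - 95 \left(4 + 64 + 32 + 4 \cdot 64\right) = - 95 \left(4 + 64 + 32 + 256\right) = \left(-95\right) 356 = -33820$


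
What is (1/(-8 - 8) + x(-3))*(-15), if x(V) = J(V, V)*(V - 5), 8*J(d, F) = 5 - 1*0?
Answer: 1215/16 ≈ 75.938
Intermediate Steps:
J(d, F) = 5/8 (J(d, F) = (5 - 1*0)/8 = (5 + 0)/8 = (⅛)*5 = 5/8)
x(V) = -25/8 + 5*V/8 (x(V) = 5*(V - 5)/8 = 5*(-5 + V)/8 = -25/8 + 5*V/8)
(1/(-8 - 8) + x(-3))*(-15) = (1/(-8 - 8) + (-25/8 + (5/8)*(-3)))*(-15) = (1/(-16) + (-25/8 - 15/8))*(-15) = (-1/16 - 5)*(-15) = -81/16*(-15) = 1215/16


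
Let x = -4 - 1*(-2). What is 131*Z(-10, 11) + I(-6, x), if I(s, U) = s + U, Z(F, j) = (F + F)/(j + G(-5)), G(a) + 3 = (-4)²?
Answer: -703/6 ≈ -117.17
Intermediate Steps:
G(a) = 13 (G(a) = -3 + (-4)² = -3 + 16 = 13)
x = -2 (x = -4 + 2 = -2)
Z(F, j) = 2*F/(13 + j) (Z(F, j) = (F + F)/(j + 13) = (2*F)/(13 + j) = 2*F/(13 + j))
I(s, U) = U + s
131*Z(-10, 11) + I(-6, x) = 131*(2*(-10)/(13 + 11)) + (-2 - 6) = 131*(2*(-10)/24) - 8 = 131*(2*(-10)*(1/24)) - 8 = 131*(-⅚) - 8 = -655/6 - 8 = -703/6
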